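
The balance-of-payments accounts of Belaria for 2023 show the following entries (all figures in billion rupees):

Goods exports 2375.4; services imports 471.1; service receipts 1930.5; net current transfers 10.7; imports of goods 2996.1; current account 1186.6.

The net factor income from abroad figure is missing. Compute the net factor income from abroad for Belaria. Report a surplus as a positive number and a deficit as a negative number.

Current account = goods balance + services balance + net primary income + net secondary income
Sum of the known components = 849.4
Net factor income from abroad = CA - (known components) = 1186.6 - 849.4 = 337.2

337.2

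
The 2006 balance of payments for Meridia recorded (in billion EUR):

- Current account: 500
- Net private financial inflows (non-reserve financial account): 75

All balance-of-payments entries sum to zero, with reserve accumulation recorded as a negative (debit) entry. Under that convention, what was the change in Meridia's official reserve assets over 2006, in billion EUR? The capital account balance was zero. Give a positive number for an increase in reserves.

575

Official reserve transactions balance = -(500 + 75) = -575
An accumulation of reserves is recorded as a debit (negative entry), so the change in the stock of reserves is the negative of that balance.
Change in official reserves = -(-575) = 575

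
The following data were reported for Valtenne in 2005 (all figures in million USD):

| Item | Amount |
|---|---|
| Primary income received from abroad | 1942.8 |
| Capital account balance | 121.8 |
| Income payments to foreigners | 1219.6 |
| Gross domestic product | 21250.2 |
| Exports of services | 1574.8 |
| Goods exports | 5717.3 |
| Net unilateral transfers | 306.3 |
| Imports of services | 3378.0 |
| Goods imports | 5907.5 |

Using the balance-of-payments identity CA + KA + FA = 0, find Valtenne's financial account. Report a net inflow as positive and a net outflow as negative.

842.1

Goods balance = 5717.3 - 5907.5 = -190.2
Services balance = 1574.8 - 3378.0 = -1803.2
Trade balance (goods + services) = -190.2 + (-1803.2) = -1993.4
Net primary income = 1942.8 - 1219.6 = 723.2
Net secondary income = 306.3
Current account = -1993.4 + 723.2 + 306.3 = -963.9
Financial account = -(-963.9 + 121.8) = 842.1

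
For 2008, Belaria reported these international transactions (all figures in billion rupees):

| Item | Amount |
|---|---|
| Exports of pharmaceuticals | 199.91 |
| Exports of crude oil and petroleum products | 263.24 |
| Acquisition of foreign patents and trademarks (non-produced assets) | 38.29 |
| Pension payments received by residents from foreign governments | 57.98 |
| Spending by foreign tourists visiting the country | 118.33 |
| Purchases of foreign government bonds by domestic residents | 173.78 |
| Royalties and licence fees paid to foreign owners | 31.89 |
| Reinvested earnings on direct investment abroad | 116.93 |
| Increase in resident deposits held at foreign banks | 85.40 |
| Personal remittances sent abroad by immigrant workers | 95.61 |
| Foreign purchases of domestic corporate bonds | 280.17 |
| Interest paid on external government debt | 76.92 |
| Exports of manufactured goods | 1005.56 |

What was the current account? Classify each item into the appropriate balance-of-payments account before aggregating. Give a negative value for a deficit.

Goods: 1005.56 + 199.91 + 263.24 = 1468.71
Services: -31.89 + 118.33 = 86.44
Primary income: 116.93 - 76.92 = 40.01
Secondary income: 57.98 - 95.61 = -37.63
Current account = 1468.71 + 86.44 + 40.01 + (-37.63) = 1557.53
(Excluded from the current account — capital account: acquisition of foreign patents and trademarks (non-produced assets) 38.29; financial account: purchases of foreign government bonds by domestic residents 173.78, increase in resident deposits held at foreign banks 85.40, foreign purchases of domestic corporate bonds 280.17.)

1557.53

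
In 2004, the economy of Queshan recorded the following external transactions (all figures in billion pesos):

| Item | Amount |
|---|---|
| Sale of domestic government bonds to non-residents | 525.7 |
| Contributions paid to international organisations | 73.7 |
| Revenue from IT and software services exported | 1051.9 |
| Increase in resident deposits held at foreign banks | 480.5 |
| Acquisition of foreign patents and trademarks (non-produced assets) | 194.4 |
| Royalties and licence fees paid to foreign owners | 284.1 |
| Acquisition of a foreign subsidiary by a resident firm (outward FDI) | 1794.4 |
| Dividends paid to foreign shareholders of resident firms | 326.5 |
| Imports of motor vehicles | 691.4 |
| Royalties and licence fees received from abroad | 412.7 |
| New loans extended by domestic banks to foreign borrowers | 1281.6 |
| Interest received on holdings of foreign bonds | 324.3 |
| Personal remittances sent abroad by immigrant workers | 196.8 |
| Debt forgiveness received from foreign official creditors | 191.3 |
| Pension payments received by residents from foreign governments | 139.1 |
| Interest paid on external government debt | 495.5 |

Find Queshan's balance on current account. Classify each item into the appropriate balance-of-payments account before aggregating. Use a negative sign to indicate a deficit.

-140.0

Goods: -691.4
Services: 412.7 + 1051.9 - 284.1 = 1180.5
Primary income: 324.3 - 495.5 - 326.5 = -497.7
Secondary income: -73.7 + 139.1 - 196.8 = -131.4
Current account = (-691.4) + 1180.5 + (-497.7) + (-131.4) = -140.0
(Excluded from the current account — financial account: sale of domestic government bonds to non-residents 525.7, increase in resident deposits held at foreign banks 480.5, acquisition of a foreign subsidiary by a resident firm (outward FDI) 1794.4, new loans extended by domestic banks to foreign borrowers 1281.6; capital account: acquisition of foreign patents and trademarks (non-produced assets) 194.4, debt forgiveness received from foreign official creditors 191.3.)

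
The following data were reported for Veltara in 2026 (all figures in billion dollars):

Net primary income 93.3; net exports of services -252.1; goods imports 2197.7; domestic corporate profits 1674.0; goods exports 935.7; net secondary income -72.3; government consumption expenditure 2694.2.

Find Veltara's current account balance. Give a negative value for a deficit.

Goods balance = 935.7 - 2197.7 = -1262.0
Services balance = -252.1
Trade balance (goods + services) = -1262.0 + (-252.1) = -1514.1
Net primary income = 93.3
Net secondary income = -72.3
Current account = -1514.1 + 93.3 + (-72.3) = -1493.1

-1493.1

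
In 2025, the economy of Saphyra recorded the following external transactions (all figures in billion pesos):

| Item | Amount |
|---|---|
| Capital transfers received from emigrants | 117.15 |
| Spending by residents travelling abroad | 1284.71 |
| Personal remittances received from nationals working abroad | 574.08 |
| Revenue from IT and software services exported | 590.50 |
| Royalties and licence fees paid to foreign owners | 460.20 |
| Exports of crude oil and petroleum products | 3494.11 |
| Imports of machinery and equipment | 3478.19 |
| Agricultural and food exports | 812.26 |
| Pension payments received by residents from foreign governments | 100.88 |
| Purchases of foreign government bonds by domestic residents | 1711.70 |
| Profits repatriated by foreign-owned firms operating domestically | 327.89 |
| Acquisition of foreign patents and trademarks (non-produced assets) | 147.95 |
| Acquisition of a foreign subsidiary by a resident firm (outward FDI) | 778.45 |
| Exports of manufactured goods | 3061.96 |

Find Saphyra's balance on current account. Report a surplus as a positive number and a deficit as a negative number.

Goods: 3061.96 + 3494.11 - 3478.19 + 812.26 = 3890.14
Services: 590.50 - 460.20 - 1284.71 = -1154.41
Primary income: -327.89
Secondary income: 100.88 + 574.08 = 674.96
Current account = 3890.14 + (-1154.41) + (-327.89) + 674.96 = 3082.80
(Excluded from the current account — capital account: capital transfers received from emigrants 117.15, acquisition of foreign patents and trademarks (non-produced assets) 147.95; financial account: purchases of foreign government bonds by domestic residents 1711.70, acquisition of a foreign subsidiary by a resident firm (outward FDI) 778.45.)

3082.80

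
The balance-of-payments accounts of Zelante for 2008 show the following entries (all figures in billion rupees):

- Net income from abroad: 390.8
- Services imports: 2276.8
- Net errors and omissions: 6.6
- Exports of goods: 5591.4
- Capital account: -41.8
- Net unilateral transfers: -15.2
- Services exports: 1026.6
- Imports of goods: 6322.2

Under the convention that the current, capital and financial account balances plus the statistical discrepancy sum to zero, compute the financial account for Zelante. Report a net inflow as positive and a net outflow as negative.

Goods balance = 5591.4 - 6322.2 = -730.8
Services balance = 1026.6 - 2276.8 = -1250.2
Trade balance (goods + services) = -730.8 + (-1250.2) = -1981.0
Net primary income = 390.8
Net secondary income = -15.2
Current account = -1981.0 + 390.8 + (-15.2) = -1605.4
Financial account = -(-1605.4 + (-41.8) + 6.6) = 1640.6

1640.6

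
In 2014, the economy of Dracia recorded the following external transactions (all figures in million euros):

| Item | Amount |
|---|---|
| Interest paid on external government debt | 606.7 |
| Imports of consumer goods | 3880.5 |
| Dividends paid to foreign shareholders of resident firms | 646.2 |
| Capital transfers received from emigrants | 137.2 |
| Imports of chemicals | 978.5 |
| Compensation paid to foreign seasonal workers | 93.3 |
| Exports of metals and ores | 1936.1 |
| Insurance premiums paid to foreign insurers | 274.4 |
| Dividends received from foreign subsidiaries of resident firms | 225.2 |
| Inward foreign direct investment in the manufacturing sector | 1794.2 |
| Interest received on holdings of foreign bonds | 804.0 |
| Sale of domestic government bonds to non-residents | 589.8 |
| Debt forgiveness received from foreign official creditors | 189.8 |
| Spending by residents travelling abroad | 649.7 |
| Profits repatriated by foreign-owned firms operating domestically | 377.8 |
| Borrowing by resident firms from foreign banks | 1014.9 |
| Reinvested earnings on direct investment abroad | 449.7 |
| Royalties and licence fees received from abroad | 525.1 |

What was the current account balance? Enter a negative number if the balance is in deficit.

Goods: 1936.1 - 3880.5 - 978.5 = -2922.9
Services: 525.1 - 274.4 - 649.7 = -399.0
Primary income: -377.8 + 449.7 + 225.2 - 93.3 - 646.2 + 804.0 - 606.7 = -245.1
Current account = (-2922.9) + (-399.0) + (-245.1) = -3567.0
(Excluded from the current account — capital account: capital transfers received from emigrants 137.2, debt forgiveness received from foreign official creditors 189.8; financial account: inward foreign direct investment in the manufacturing sector 1794.2, sale of domestic government bonds to non-residents 589.8, borrowing by resident firms from foreign banks 1014.9.)

-3567.0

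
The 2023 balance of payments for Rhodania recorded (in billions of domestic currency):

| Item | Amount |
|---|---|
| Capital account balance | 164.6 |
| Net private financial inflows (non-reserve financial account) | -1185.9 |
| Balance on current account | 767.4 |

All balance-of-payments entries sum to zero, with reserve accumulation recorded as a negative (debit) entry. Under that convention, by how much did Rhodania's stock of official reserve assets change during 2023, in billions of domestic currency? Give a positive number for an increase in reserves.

-253.9

Official reserve transactions balance = -(767.4 + 164.6 + (-1185.9)) = 253.9
An accumulation of reserves is recorded as a debit (negative entry), so the change in the stock of reserves is the negative of that balance.
Change in official reserves = -(253.9) = -253.9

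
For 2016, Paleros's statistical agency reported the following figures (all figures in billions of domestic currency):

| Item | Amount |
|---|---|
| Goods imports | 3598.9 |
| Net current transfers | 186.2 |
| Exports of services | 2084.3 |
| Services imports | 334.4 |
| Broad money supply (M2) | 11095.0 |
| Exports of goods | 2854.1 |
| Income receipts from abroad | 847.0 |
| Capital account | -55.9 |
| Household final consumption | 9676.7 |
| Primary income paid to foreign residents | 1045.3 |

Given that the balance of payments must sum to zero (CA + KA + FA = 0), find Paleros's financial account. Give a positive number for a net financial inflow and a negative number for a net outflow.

-937.1

Goods balance = 2854.1 - 3598.9 = -744.8
Services balance = 2084.3 - 334.4 = 1749.9
Trade balance (goods + services) = -744.8 + 1749.9 = 1005.1
Net primary income = 847.0 - 1045.3 = -198.3
Net secondary income = 186.2
Current account = 1005.1 + (-198.3) + 186.2 = 993.0
Financial account = -(993.0 + (-55.9)) = -937.1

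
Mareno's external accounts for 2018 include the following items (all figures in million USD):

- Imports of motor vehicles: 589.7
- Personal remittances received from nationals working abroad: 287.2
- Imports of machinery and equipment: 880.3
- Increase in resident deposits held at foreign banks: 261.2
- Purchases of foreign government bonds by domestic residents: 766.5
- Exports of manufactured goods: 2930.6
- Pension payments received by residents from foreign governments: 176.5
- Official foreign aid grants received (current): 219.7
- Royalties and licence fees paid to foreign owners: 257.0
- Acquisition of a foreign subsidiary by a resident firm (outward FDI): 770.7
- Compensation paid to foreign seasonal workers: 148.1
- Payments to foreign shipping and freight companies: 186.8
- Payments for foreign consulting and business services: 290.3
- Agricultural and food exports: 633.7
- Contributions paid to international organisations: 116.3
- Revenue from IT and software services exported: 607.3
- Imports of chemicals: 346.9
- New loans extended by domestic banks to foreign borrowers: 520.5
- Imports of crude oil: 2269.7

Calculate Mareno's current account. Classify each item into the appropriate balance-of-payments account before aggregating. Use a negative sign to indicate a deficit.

Goods: -2269.7 + 633.7 - 589.7 - 880.3 - 346.9 + 2930.6 = -522.3
Services: -290.3 - 257.0 - 186.8 + 607.3 = -126.8
Primary income: -148.1
Secondary income: -116.3 + 176.5 + 287.2 + 219.7 = 567.1
Current account = (-522.3) + (-126.8) + (-148.1) + 567.1 = -230.1
(Excluded from the current account — financial account: increase in resident deposits held at foreign banks 261.2, purchases of foreign government bonds by domestic residents 766.5, acquisition of a foreign subsidiary by a resident firm (outward FDI) 770.7, new loans extended by domestic banks to foreign borrowers 520.5.)

-230.1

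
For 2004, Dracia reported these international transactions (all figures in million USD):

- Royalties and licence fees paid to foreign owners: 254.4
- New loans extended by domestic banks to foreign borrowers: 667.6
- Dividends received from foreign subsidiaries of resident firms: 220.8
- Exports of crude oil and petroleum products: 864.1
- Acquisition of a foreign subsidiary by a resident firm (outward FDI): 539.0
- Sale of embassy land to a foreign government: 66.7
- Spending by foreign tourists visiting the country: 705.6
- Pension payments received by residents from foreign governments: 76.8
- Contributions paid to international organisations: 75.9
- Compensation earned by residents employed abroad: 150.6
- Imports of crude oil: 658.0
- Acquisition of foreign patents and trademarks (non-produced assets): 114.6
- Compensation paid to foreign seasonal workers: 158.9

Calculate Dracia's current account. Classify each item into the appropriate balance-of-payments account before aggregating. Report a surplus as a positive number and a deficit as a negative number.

870.7

Goods: 864.1 - 658.0 = 206.1
Services: 705.6 - 254.4 = 451.2
Primary income: 150.6 + 220.8 - 158.9 = 212.5
Secondary income: 76.8 - 75.9 = 0.9
Current account = 206.1 + 451.2 + 212.5 + 0.9 = 870.7
(Excluded from the current account — financial account: new loans extended by domestic banks to foreign borrowers 667.6, acquisition of a foreign subsidiary by a resident firm (outward FDI) 539.0; capital account: sale of embassy land to a foreign government 66.7, acquisition of foreign patents and trademarks (non-produced assets) 114.6.)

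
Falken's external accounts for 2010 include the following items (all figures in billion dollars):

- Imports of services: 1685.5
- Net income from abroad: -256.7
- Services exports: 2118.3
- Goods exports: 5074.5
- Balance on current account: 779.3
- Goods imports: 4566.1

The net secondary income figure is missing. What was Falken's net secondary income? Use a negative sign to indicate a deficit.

94.8

Current account = goods balance + services balance + net primary income + net secondary income
Sum of the known components = 684.5
Net secondary income = CA - (known components) = 779.3 - 684.5 = 94.8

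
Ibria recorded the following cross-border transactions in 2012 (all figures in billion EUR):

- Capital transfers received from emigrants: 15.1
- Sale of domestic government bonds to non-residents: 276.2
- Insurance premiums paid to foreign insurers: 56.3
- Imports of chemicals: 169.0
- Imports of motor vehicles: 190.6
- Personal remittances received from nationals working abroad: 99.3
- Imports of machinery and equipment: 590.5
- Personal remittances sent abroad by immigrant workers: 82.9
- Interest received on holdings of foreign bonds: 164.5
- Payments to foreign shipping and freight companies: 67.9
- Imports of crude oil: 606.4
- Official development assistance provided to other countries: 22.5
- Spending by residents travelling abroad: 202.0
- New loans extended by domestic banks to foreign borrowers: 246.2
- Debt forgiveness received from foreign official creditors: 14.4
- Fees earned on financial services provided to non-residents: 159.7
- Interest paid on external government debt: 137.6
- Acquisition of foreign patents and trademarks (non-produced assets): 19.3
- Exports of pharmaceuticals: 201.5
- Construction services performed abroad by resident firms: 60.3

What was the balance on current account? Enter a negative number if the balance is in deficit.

-1440.4

Goods: -606.4 - 590.5 - 169.0 + 201.5 - 190.6 = -1355.0
Services: -202.0 - 67.9 + 60.3 - 56.3 + 159.7 = -106.2
Primary income: 164.5 - 137.6 = 26.9
Secondary income: -22.5 - 82.9 + 99.3 = -6.1
Current account = (-1355.0) + (-106.2) + 26.9 + (-6.1) = -1440.4
(Excluded from the current account — capital account: capital transfers received from emigrants 15.1, debt forgiveness received from foreign official creditors 14.4, acquisition of foreign patents and trademarks (non-produced assets) 19.3; financial account: sale of domestic government bonds to non-residents 276.2, new loans extended by domestic banks to foreign borrowers 246.2.)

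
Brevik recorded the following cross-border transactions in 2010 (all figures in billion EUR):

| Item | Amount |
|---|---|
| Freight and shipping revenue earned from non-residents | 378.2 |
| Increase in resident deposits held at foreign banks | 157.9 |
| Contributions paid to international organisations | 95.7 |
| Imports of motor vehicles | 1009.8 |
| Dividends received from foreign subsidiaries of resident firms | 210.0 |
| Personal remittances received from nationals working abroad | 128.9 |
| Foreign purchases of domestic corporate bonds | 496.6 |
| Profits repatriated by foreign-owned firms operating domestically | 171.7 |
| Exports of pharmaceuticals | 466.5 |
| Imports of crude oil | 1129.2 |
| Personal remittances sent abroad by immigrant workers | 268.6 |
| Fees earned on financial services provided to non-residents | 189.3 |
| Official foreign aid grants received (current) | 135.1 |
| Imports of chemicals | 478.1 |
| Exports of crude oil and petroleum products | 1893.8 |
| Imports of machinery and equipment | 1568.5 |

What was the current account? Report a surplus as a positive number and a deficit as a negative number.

-1319.8

Goods: 466.5 - 478.1 - 1568.5 + 1893.8 - 1129.2 - 1009.8 = -1825.3
Services: 189.3 + 378.2 = 567.5
Primary income: 210.0 - 171.7 = 38.3
Secondary income: -95.7 - 268.6 + 135.1 + 128.9 = -100.3
Current account = (-1825.3) + 567.5 + 38.3 + (-100.3) = -1319.8
(Excluded from the current account — financial account: increase in resident deposits held at foreign banks 157.9, foreign purchases of domestic corporate bonds 496.6.)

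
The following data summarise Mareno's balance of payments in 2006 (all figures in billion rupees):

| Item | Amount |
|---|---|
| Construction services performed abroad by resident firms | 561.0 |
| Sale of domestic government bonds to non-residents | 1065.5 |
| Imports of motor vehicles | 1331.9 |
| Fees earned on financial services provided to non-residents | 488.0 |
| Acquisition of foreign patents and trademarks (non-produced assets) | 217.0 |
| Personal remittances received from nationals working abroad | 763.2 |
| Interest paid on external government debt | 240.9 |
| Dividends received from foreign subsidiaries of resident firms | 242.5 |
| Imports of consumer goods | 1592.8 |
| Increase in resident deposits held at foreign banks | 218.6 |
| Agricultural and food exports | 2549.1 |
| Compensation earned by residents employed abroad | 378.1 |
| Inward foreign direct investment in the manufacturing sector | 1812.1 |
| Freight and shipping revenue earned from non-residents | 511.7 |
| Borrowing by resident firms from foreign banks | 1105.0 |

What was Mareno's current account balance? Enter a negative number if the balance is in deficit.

2328.0

Goods: 2549.1 - 1331.9 - 1592.8 = -375.6
Services: 561.0 + 511.7 + 488.0 = 1560.7
Primary income: 242.5 - 240.9 + 378.1 = 379.7
Secondary income: 763.2
Current account = (-375.6) + 1560.7 + 379.7 + 763.2 = 2328.0
(Excluded from the current account — financial account: sale of domestic government bonds to non-residents 1065.5, increase in resident deposits held at foreign banks 218.6, inward foreign direct investment in the manufacturing sector 1812.1, borrowing by resident firms from foreign banks 1105.0; capital account: acquisition of foreign patents and trademarks (non-produced assets) 217.0.)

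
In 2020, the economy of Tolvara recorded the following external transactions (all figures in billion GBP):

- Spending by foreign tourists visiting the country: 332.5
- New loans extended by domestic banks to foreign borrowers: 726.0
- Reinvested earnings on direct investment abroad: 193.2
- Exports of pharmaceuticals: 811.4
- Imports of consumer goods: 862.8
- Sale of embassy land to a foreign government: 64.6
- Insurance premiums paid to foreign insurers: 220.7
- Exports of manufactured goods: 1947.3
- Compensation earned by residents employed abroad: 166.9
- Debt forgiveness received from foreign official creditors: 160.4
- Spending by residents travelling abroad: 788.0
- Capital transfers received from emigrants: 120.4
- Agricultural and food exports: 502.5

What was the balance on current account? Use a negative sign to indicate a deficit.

2082.3

Goods: 502.5 + 811.4 - 862.8 + 1947.3 = 2398.4
Services: -220.7 + 332.5 - 788.0 = -676.2
Primary income: 193.2 + 166.9 = 360.1
Current account = 2398.4 + (-676.2) + 360.1 = 2082.3
(Excluded from the current account — financial account: new loans extended by domestic banks to foreign borrowers 726.0; capital account: sale of embassy land to a foreign government 64.6, debt forgiveness received from foreign official creditors 160.4, capital transfers received from emigrants 120.4.)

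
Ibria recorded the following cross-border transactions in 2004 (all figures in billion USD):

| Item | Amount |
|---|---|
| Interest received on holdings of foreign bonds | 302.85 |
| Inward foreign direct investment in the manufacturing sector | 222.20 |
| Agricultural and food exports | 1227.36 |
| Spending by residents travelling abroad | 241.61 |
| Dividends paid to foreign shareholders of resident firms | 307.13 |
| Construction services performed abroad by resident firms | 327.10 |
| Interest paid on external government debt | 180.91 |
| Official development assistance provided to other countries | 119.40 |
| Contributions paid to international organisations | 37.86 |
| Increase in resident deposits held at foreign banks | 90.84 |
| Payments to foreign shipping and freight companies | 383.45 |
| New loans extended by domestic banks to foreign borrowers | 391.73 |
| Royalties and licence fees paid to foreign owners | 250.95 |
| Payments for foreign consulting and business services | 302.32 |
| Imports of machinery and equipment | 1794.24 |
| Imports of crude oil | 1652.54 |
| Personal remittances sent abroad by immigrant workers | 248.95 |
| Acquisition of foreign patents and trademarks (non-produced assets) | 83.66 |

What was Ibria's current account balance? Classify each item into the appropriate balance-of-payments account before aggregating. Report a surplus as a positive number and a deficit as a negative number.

-3662.05

Goods: -1652.54 + 1227.36 - 1794.24 = -2219.42
Services: -302.32 + 327.10 - 241.61 - 250.95 - 383.45 = -851.23
Primary income: -307.13 + 302.85 - 180.91 = -185.19
Secondary income: -248.95 - 119.40 - 37.86 = -406.21
Current account = (-2219.42) + (-851.23) + (-185.19) + (-406.21) = -3662.05
(Excluded from the current account — financial account: inward foreign direct investment in the manufacturing sector 222.20, increase in resident deposits held at foreign banks 90.84, new loans extended by domestic banks to foreign borrowers 391.73; capital account: acquisition of foreign patents and trademarks (non-produced assets) 83.66.)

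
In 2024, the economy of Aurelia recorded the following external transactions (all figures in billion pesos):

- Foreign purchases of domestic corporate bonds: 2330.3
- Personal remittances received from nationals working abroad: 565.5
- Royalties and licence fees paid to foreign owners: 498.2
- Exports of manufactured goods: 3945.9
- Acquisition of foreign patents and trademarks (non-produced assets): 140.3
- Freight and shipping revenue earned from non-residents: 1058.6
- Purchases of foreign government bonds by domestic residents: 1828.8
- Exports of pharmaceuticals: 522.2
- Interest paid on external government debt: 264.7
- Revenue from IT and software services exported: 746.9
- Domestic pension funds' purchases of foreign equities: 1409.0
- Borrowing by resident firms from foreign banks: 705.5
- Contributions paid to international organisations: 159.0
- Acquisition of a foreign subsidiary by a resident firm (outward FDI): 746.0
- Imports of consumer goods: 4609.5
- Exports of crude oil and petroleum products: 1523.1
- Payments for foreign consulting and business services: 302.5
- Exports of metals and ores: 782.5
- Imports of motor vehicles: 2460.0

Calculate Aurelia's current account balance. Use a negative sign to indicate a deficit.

Goods: 3945.9 - 4609.5 - 2460.0 + 1523.1 + 522.2 + 782.5 = -295.8
Services: -498.2 - 302.5 + 746.9 + 1058.6 = 1004.8
Primary income: -264.7
Secondary income: 565.5 - 159.0 = 406.5
Current account = (-295.8) + 1004.8 + (-264.7) + 406.5 = 850.8
(Excluded from the current account — financial account: foreign purchases of domestic corporate bonds 2330.3, purchases of foreign government bonds by domestic residents 1828.8, domestic pension funds' purchases of foreign equities 1409.0, borrowing by resident firms from foreign banks 705.5, acquisition of a foreign subsidiary by a resident firm (outward FDI) 746.0; capital account: acquisition of foreign patents and trademarks (non-produced assets) 140.3.)

850.8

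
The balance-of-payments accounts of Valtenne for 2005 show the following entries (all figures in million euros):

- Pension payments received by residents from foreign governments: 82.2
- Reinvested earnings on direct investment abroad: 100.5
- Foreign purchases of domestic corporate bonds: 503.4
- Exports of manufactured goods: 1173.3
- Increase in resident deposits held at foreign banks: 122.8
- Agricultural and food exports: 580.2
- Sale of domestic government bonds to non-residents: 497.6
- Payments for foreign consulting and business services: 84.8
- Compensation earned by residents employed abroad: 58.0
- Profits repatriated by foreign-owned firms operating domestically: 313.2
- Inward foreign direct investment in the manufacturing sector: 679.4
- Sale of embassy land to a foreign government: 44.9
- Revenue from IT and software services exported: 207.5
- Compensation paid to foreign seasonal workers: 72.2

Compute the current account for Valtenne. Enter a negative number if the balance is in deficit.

Goods: 580.2 + 1173.3 = 1753.5
Services: -84.8 + 207.5 = 122.7
Primary income: -72.2 + 58.0 - 313.2 + 100.5 = -226.9
Secondary income: 82.2
Current account = 1753.5 + 122.7 + (-226.9) + 82.2 = 1731.5
(Excluded from the current account — financial account: foreign purchases of domestic corporate bonds 503.4, increase in resident deposits held at foreign banks 122.8, sale of domestic government bonds to non-residents 497.6, inward foreign direct investment in the manufacturing sector 679.4; capital account: sale of embassy land to a foreign government 44.9.)

1731.5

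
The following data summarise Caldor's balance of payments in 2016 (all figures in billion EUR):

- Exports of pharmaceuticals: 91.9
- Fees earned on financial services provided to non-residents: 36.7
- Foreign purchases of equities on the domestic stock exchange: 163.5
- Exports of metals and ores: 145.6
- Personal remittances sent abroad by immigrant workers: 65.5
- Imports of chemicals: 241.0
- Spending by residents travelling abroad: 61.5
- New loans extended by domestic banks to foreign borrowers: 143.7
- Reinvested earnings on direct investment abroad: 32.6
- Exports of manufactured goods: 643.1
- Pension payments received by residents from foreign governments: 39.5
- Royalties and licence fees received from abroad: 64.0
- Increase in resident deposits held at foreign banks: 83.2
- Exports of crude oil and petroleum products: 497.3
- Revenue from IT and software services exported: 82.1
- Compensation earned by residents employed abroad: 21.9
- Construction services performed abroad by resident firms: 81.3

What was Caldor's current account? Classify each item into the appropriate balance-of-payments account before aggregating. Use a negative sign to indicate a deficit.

Goods: 643.1 - 241.0 + 497.3 + 91.9 + 145.6 = 1136.9
Services: 64.0 + 36.7 + 81.3 - 61.5 + 82.1 = 202.6
Primary income: 21.9 + 32.6 = 54.5
Secondary income: 39.5 - 65.5 = -26.0
Current account = 1136.9 + 202.6 + 54.5 + (-26.0) = 1368.0
(Excluded from the current account — financial account: foreign purchases of equities on the domestic stock exchange 163.5, new loans extended by domestic banks to foreign borrowers 143.7, increase in resident deposits held at foreign banks 83.2.)

1368.0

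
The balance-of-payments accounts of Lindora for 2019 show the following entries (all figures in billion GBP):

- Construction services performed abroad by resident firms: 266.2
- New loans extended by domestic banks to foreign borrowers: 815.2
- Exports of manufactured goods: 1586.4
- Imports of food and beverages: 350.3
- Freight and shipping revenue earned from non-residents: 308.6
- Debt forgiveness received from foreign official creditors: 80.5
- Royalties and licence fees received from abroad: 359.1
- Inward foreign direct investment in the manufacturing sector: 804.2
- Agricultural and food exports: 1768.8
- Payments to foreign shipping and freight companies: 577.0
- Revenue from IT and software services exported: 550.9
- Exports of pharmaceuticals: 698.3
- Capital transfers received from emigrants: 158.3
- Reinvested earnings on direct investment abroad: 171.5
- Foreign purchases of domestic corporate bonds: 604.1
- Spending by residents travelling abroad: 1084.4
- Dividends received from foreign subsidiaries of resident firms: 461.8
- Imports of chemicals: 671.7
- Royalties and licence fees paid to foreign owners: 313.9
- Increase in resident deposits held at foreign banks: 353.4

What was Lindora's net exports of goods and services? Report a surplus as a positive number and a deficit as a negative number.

2541.0

Goods: -671.7 + 698.3 + 1768.8 + 1586.4 - 350.3 = 3031.5
Services: -313.9 + 550.9 + 266.2 - 1084.4 - 577.0 + 359.1 + 308.6 = -490.5
Trade balance = 3031.5 + (-490.5) = 2541.0
(Excluded from the trade balance — financial account: new loans extended by domestic banks to foreign borrowers 815.2, inward foreign direct investment in the manufacturing sector 804.2, foreign purchases of domestic corporate bonds 604.1, increase in resident deposits held at foreign banks 353.4; capital account: debt forgiveness received from foreign official creditors 80.5, capital transfers received from emigrants 158.3; primary income: reinvested earnings on direct investment abroad 171.5, dividends received from foreign subsidiaries of resident firms 461.8.)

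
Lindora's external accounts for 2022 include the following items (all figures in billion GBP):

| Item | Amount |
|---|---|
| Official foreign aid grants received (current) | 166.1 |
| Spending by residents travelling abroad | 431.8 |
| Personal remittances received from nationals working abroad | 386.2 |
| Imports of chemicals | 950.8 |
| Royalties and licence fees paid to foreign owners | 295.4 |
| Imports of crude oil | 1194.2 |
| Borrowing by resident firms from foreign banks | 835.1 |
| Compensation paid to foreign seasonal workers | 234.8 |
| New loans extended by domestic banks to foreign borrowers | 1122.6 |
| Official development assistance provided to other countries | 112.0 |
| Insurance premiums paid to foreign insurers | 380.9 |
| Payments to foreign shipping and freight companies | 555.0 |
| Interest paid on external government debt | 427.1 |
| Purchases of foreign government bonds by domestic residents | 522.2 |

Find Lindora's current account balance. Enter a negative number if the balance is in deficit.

Goods: -950.8 - 1194.2 = -2145.0
Services: -380.9 - 295.4 - 555.0 - 431.8 = -1663.1
Primary income: -234.8 - 427.1 = -661.9
Secondary income: -112.0 + 386.2 + 166.1 = 440.3
Current account = (-2145.0) + (-1663.1) + (-661.9) + 440.3 = -4029.7
(Excluded from the current account — financial account: borrowing by resident firms from foreign banks 835.1, new loans extended by domestic banks to foreign borrowers 1122.6, purchases of foreign government bonds by domestic residents 522.2.)

-4029.7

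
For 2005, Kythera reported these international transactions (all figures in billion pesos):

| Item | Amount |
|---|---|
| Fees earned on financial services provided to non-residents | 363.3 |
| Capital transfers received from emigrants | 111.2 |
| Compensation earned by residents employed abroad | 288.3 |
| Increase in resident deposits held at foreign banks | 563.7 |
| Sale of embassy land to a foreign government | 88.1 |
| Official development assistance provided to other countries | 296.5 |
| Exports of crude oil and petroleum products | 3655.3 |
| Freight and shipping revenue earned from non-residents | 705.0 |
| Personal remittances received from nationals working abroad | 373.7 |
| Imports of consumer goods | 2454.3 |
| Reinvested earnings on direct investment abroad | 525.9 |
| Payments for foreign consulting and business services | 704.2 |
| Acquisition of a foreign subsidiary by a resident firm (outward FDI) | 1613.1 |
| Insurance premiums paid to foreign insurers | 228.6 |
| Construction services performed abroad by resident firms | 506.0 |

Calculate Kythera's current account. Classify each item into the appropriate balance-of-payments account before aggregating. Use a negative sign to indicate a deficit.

2733.9

Goods: -2454.3 + 3655.3 = 1201.0
Services: -704.2 + 363.3 + 705.0 - 228.6 + 506.0 = 641.5
Primary income: 525.9 + 288.3 = 814.2
Secondary income: 373.7 - 296.5 = 77.2
Current account = 1201.0 + 641.5 + 814.2 + 77.2 = 2733.9
(Excluded from the current account — capital account: capital transfers received from emigrants 111.2, sale of embassy land to a foreign government 88.1; financial account: increase in resident deposits held at foreign banks 563.7, acquisition of a foreign subsidiary by a resident firm (outward FDI) 1613.1.)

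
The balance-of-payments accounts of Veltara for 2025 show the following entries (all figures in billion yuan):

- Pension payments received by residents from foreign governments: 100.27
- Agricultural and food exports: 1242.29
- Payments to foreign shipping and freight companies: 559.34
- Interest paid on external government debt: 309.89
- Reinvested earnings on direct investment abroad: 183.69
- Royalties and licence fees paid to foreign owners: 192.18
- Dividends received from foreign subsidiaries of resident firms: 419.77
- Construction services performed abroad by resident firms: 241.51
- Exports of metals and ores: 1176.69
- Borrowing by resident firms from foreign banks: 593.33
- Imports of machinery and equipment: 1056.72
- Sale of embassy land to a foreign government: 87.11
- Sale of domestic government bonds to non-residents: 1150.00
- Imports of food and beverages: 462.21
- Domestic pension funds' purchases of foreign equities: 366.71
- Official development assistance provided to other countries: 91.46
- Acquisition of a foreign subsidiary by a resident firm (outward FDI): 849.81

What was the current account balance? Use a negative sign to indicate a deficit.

Goods: 1176.69 - 462.21 + 1242.29 - 1056.72 = 900.05
Services: -559.34 + 241.51 - 192.18 = -510.01
Primary income: 183.69 + 419.77 - 309.89 = 293.57
Secondary income: -91.46 + 100.27 = 8.81
Current account = 900.05 + (-510.01) + 293.57 + 8.81 = 692.42
(Excluded from the current account — financial account: borrowing by resident firms from foreign banks 593.33, sale of domestic government bonds to non-residents 1150.00, domestic pension funds' purchases of foreign equities 366.71, acquisition of a foreign subsidiary by a resident firm (outward FDI) 849.81; capital account: sale of embassy land to a foreign government 87.11.)

692.42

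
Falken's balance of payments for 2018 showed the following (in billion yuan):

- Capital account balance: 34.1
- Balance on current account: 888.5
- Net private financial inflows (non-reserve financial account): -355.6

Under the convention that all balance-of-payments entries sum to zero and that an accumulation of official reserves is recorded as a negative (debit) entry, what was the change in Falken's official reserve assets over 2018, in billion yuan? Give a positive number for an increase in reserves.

Official reserve transactions balance = -(888.5 + 34.1 + (-355.6)) = -567.0
An accumulation of reserves is recorded as a debit (negative entry), so the change in the stock of reserves is the negative of that balance.
Change in official reserves = -(-567.0) = 567.0

567.0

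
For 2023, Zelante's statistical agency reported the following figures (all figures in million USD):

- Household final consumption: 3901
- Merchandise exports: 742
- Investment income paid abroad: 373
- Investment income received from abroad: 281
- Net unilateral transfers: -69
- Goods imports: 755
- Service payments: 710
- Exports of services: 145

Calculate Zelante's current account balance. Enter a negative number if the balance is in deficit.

Goods balance = 742 - 755 = -13
Services balance = 145 - 710 = -565
Trade balance (goods + services) = -13 + (-565) = -578
Net primary income = 281 - 373 = -92
Net secondary income = -69
Current account = -578 + (-92) + (-69) = -739

-739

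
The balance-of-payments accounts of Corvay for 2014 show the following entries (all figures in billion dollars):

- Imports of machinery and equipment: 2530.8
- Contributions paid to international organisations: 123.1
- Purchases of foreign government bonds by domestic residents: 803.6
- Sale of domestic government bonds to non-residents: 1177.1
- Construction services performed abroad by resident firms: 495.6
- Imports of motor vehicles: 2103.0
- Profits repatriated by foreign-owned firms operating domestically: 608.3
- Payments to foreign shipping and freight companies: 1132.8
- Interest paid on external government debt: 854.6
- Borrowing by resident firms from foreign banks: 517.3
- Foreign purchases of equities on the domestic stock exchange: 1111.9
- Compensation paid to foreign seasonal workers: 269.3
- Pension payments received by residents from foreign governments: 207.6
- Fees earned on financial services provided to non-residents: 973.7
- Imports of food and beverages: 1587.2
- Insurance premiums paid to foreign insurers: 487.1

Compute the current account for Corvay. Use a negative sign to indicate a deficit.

Goods: -2103.0 - 2530.8 - 1587.2 = -6221.0
Services: 973.7 - 487.1 - 1132.8 + 495.6 = -150.6
Primary income: -269.3 - 608.3 - 854.6 = -1732.2
Secondary income: 207.6 - 123.1 = 84.5
Current account = (-6221.0) + (-150.6) + (-1732.2) + 84.5 = -8019.3
(Excluded from the current account — financial account: purchases of foreign government bonds by domestic residents 803.6, sale of domestic government bonds to non-residents 1177.1, borrowing by resident firms from foreign banks 517.3, foreign purchases of equities on the domestic stock exchange 1111.9.)

-8019.3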